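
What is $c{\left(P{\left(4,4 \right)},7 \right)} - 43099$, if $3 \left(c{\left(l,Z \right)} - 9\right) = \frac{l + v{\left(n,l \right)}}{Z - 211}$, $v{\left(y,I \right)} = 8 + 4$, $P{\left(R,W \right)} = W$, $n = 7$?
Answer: $- \frac{6592774}{153} \approx -43090.0$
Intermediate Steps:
$v{\left(y,I \right)} = 12$
$c{\left(l,Z \right)} = 9 + \frac{12 + l}{3 \left(-211 + Z\right)}$ ($c{\left(l,Z \right)} = 9 + \frac{\left(l + 12\right) \frac{1}{Z - 211}}{3} = 9 + \frac{\left(12 + l\right) \frac{1}{-211 + Z}}{3} = 9 + \frac{\frac{1}{-211 + Z} \left(12 + l\right)}{3} = 9 + \frac{12 + l}{3 \left(-211 + Z\right)}$)
$c{\left(P{\left(4,4 \right)},7 \right)} - 43099 = \frac{-5685 + 4 + 27 \cdot 7}{3 \left(-211 + 7\right)} - 43099 = \frac{-5685 + 4 + 189}{3 \left(-204\right)} - 43099 = \frac{1}{3} \left(- \frac{1}{204}\right) \left(-5492\right) - 43099 = \frac{1373}{153} - 43099 = - \frac{6592774}{153}$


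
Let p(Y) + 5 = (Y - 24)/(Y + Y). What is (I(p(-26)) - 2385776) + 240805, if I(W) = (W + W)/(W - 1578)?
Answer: -29409697311/13711 ≈ -2.1450e+6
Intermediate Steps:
p(Y) = -5 + (-24 + Y)/(2*Y) (p(Y) = -5 + (Y - 24)/(Y + Y) = -5 + (-24 + Y)/((2*Y)) = -5 + (-24 + Y)*(1/(2*Y)) = -5 + (-24 + Y)/(2*Y))
I(W) = 2*W/(-1578 + W) (I(W) = (2*W)/(-1578 + W) = 2*W/(-1578 + W))
(I(p(-26)) - 2385776) + 240805 = (2*(-9/2 - 12/(-26))/(-1578 + (-9/2 - 12/(-26))) - 2385776) + 240805 = (2*(-9/2 - 12*(-1/26))/(-1578 + (-9/2 - 12*(-1/26))) - 2385776) + 240805 = (2*(-9/2 + 6/13)/(-1578 + (-9/2 + 6/13)) - 2385776) + 240805 = (2*(-105/26)/(-1578 - 105/26) - 2385776) + 240805 = (2*(-105/26)/(-41133/26) - 2385776) + 240805 = (2*(-105/26)*(-26/41133) - 2385776) + 240805 = (70/13711 - 2385776) + 240805 = -32711374666/13711 + 240805 = -29409697311/13711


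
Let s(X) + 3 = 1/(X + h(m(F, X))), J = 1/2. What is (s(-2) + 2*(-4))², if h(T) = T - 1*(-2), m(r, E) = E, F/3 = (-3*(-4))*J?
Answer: 529/4 ≈ 132.25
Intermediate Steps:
J = ½ ≈ 0.50000
F = 18 (F = 3*(-3*(-4)*(½)) = 3*(12*(½)) = 3*6 = 18)
h(T) = 2 + T (h(T) = T + 2 = 2 + T)
s(X) = -3 + 1/(2 + 2*X) (s(X) = -3 + 1/(X + (2 + X)) = -3 + 1/(2 + 2*X))
(s(-2) + 2*(-4))² = ((-5 - 6*(-2))/(2*(1 - 2)) + 2*(-4))² = ((½)*(-5 + 12)/(-1) - 8)² = ((½)*(-1)*7 - 8)² = (-7/2 - 8)² = (-23/2)² = 529/4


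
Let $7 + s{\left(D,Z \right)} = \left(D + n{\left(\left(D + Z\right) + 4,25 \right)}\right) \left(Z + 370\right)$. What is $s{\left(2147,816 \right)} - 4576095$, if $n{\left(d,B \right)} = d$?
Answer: $1489102$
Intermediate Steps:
$s{\left(D,Z \right)} = -7 + \left(370 + Z\right) \left(4 + Z + 2 D\right)$ ($s{\left(D,Z \right)} = -7 + \left(D + \left(\left(D + Z\right) + 4\right)\right) \left(Z + 370\right) = -7 + \left(D + \left(4 + D + Z\right)\right) \left(370 + Z\right) = -7 + \left(4 + Z + 2 D\right) \left(370 + Z\right) = -7 + \left(370 + Z\right) \left(4 + Z + 2 D\right)$)
$s{\left(2147,816 \right)} - 4576095 = \left(1473 + 816^{2} + 374 \cdot 816 + 740 \cdot 2147 + 2 \cdot 2147 \cdot 816\right) - 4576095 = \left(1473 + 665856 + 305184 + 1588780 + 3503904\right) - 4576095 = 6065197 - 4576095 = 1489102$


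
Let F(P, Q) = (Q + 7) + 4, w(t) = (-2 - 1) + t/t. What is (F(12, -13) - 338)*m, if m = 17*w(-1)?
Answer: 11560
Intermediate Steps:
w(t) = -2 (w(t) = -3 + 1 = -2)
F(P, Q) = 11 + Q (F(P, Q) = (7 + Q) + 4 = 11 + Q)
m = -34 (m = 17*(-2) = -34)
(F(12, -13) - 338)*m = ((11 - 13) - 338)*(-34) = (-2 - 338)*(-34) = -340*(-34) = 11560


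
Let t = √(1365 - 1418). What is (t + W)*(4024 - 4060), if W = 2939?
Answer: -105804 - 36*I*√53 ≈ -1.058e+5 - 262.08*I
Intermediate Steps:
t = I*√53 (t = √(-53) = I*√53 ≈ 7.2801*I)
(t + W)*(4024 - 4060) = (I*√53 + 2939)*(4024 - 4060) = (2939 + I*√53)*(-36) = -105804 - 36*I*√53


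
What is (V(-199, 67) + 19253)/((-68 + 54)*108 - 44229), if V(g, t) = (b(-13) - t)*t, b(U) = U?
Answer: -4631/15247 ≈ -0.30373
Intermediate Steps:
V(g, t) = t*(-13 - t) (V(g, t) = (-13 - t)*t = t*(-13 - t))
(V(-199, 67) + 19253)/((-68 + 54)*108 - 44229) = (-1*67*(13 + 67) + 19253)/((-68 + 54)*108 - 44229) = (-1*67*80 + 19253)/(-14*108 - 44229) = (-5360 + 19253)/(-1512 - 44229) = 13893/(-45741) = 13893*(-1/45741) = -4631/15247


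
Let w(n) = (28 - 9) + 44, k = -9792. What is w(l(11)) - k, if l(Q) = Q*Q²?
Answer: 9855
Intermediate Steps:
l(Q) = Q³
w(n) = 63 (w(n) = 19 + 44 = 63)
w(l(11)) - k = 63 - 1*(-9792) = 63 + 9792 = 9855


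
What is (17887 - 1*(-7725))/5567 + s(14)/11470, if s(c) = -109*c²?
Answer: 4600954/1680355 ≈ 2.7381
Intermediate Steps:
(17887 - 1*(-7725))/5567 + s(14)/11470 = (17887 - 1*(-7725))/5567 - 109*14²/11470 = (17887 + 7725)*(1/5567) - 109*196*(1/11470) = 25612*(1/5567) - 21364*1/11470 = 1348/293 - 10682/5735 = 4600954/1680355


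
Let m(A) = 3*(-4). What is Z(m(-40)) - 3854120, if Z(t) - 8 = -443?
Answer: -3854555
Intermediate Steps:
m(A) = -12
Z(t) = -435 (Z(t) = 8 - 443 = -435)
Z(m(-40)) - 3854120 = -435 - 3854120 = -3854555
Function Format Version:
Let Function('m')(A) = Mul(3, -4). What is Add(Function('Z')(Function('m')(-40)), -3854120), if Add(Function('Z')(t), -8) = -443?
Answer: -3854555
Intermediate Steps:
Function('m')(A) = -12
Function('Z')(t) = -435 (Function('Z')(t) = Add(8, -443) = -435)
Add(Function('Z')(Function('m')(-40)), -3854120) = Add(-435, -3854120) = -3854555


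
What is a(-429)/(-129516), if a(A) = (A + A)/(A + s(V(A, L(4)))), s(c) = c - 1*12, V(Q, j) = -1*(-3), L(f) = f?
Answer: -143/9454668 ≈ -1.5125e-5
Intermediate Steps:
V(Q, j) = 3
s(c) = -12 + c (s(c) = c - 12 = -12 + c)
a(A) = 2*A/(-9 + A) (a(A) = (A + A)/(A + (-12 + 3)) = (2*A)/(A - 9) = (2*A)/(-9 + A) = 2*A/(-9 + A))
a(-429)/(-129516) = (2*(-429)/(-9 - 429))/(-129516) = (2*(-429)/(-438))*(-1/129516) = (2*(-429)*(-1/438))*(-1/129516) = (143/73)*(-1/129516) = -143/9454668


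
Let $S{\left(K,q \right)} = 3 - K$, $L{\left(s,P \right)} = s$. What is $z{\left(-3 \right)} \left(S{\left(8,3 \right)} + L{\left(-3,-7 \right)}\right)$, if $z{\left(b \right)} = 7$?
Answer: $-56$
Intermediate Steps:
$z{\left(-3 \right)} \left(S{\left(8,3 \right)} + L{\left(-3,-7 \right)}\right) = 7 \left(\left(3 - 8\right) - 3\right) = 7 \left(-5 - 3\right) = 7 \left(-8\right) = -56$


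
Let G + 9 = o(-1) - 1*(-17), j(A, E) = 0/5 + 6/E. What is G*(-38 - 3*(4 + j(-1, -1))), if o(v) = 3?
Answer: -352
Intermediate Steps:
j(A, E) = 6/E (j(A, E) = 0*(⅕) + 6/E = 0 + 6/E = 6/E)
G = 11 (G = -9 + (3 - 1*(-17)) = -9 + (3 + 17) = -9 + 20 = 11)
G*(-38 - 3*(4 + j(-1, -1))) = 11*(-38 - 3*(4 + 6/(-1))) = 11*(-38 - 3*(4 + 6*(-1))) = 11*(-38 - 3*(4 - 6)) = 11*(-38 - 3*(-2)) = 11*(-38 + 6) = 11*(-32) = -352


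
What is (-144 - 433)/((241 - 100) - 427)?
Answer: 577/286 ≈ 2.0175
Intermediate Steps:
(-144 - 433)/((241 - 100) - 427) = -577/(141 - 427) = -577/(-286) = -577*(-1/286) = 577/286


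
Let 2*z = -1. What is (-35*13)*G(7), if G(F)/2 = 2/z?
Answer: 3640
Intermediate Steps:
z = -½ (z = (½)*(-1) = -½ ≈ -0.50000)
G(F) = -8 (G(F) = 2*(2/(-½)) = 2*(2*(-2)) = 2*(-4) = -8)
(-35*13)*G(7) = -35*13*(-8) = -455*(-8) = 3640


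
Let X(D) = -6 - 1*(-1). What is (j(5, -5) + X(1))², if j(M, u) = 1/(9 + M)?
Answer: 4761/196 ≈ 24.291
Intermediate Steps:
X(D) = -5 (X(D) = -6 + 1 = -5)
(j(5, -5) + X(1))² = (1/(9 + 5) - 5)² = (1/14 - 5)² = (-69/14)² = 4761/196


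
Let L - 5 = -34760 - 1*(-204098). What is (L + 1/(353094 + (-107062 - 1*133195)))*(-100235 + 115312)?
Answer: 288093669399084/112837 ≈ 2.5532e+9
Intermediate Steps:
L = 169343 (L = 5 + (-34760 - 1*(-204098)) = 5 + (-34760 + 204098) = 5 + 169338 = 169343)
(L + 1/(353094 + (-107062 - 1*133195)))*(-100235 + 115312) = (169343 + 1/(353094 + (-107062 - 1*133195)))*(-100235 + 115312) = (169343 + 1/(353094 + (-107062 - 133195)))*15077 = (169343 + 1/(353094 - 240257))*15077 = (169343 + 1/112837)*15077 = (19108156092/112837)*15077 = 288093669399084/112837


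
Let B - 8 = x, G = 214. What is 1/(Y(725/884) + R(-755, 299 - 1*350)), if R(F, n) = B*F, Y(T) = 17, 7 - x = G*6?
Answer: 1/958112 ≈ 1.0437e-6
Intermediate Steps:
x = -1277 (x = 7 - 214*6 = 7 - 1*1284 = 7 - 1284 = -1277)
B = -1269 (B = 8 - 1277 = -1269)
R(F, n) = -1269*F
1/(Y(725/884) + R(-755, 299 - 1*350)) = 1/(17 - 1269*(-755)) = 1/(17 + 958095) = 1/958112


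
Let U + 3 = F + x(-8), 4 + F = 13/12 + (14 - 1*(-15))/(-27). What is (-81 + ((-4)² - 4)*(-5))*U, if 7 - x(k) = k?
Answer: -40655/36 ≈ -1129.3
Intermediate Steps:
x(k) = 7 - k
F = -431/108 (F = -4 + (13/12 + (14 - 1*(-15))/(-27)) = -4 + (13*(1/12) + (14 + 15)*(-1/27)) = -4 + (13/12 + 29*(-1/27)) = -4 + (13/12 - 29/27) = -4 + 1/108 = -431/108 ≈ -3.9907)
U = 865/108 (U = -3 + (-431/108 + (7 - 1*(-8))) = -3 + (-431/108 + (7 + 8)) = -3 + (-431/108 + 15) = -3 + 1189/108 = 865/108 ≈ 8.0093)
(-81 + ((-4)² - 4)*(-5))*U = (-81 + ((-4)² - 4)*(-5))*(865/108) = (-81 + (16 - 4)*(-5))*(865/108) = (-81 + 12*(-5))*(865/108) = (-81 - 60)*(865/108) = -141*865/108 = -40655/36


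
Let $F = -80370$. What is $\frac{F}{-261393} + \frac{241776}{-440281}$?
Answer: $- \frac{9271056666}{38362123811} \approx -0.24167$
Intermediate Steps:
$\frac{F}{-261393} + \frac{241776}{-440281} = - \frac{80370}{-261393} + \frac{241776}{-440281} = \left(-80370\right) \left(- \frac{1}{261393}\right) + 241776 \left(- \frac{1}{440281}\right) = \frac{26790}{87131} - \frac{241776}{440281} = - \frac{9271056666}{38362123811}$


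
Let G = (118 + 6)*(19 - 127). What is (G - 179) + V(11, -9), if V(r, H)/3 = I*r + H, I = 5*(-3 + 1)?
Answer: -13928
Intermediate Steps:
G = -13392 (G = 124*(-108) = -13392)
I = -10 (I = 5*(-2) = -10)
V(r, H) = -30*r + 3*H (V(r, H) = 3*(-10*r + H) = 3*(H - 10*r) = -30*r + 3*H)
(G - 179) + V(11, -9) = (-13392 - 179) + (-30*11 + 3*(-9)) = -13571 + (-330 - 27) = -13571 - 357 = -13928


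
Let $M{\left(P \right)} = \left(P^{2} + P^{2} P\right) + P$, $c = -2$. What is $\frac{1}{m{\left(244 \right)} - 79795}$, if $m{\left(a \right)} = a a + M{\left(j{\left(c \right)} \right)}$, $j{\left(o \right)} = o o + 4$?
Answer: $- \frac{1}{19675} \approx -5.0826 \cdot 10^{-5}$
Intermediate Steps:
$j{\left(o \right)} = 4 + o^{2}$ ($j{\left(o \right)} = o^{2} + 4 = 4 + o^{2}$)
$M{\left(P \right)} = P + P^{2} + P^{3}$ ($M{\left(P \right)} = \left(P^{2} + P^{3}\right) + P = P + P^{2} + P^{3}$)
$m{\left(a \right)} = 584 + a^{2}$ ($m{\left(a \right)} = a a + \left(4 + \left(-2\right)^{2}\right) \left(1 + \left(4 + \left(-2\right)^{2}\right) + \left(4 + \left(-2\right)^{2}\right)^{2}\right) = a^{2} + \left(4 + 4\right) \left(1 + \left(4 + 4\right) + \left(4 + 4\right)^{2}\right) = a^{2} + 8 \left(1 + 8 + 8^{2}\right) = a^{2} + 8 \left(1 + 8 + 64\right) = a^{2} + 8 \cdot 73 = a^{2} + 584 = 584 + a^{2}$)
$\frac{1}{m{\left(244 \right)} - 79795} = \frac{1}{\left(584 + 244^{2}\right) - 79795} = \frac{1}{\left(584 + 59536\right) - 79795} = \frac{1}{60120 - 79795} = \frac{1}{-19675} = - \frac{1}{19675}$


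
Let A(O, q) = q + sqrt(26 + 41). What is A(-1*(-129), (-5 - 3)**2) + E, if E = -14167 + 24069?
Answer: 9966 + sqrt(67) ≈ 9974.2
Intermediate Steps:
A(O, q) = q + sqrt(67)
E = 9902
A(-1*(-129), (-5 - 3)**2) + E = ((-5 - 3)**2 + sqrt(67)) + 9902 = ((-8)**2 + sqrt(67)) + 9902 = (64 + sqrt(67)) + 9902 = 9966 + sqrt(67)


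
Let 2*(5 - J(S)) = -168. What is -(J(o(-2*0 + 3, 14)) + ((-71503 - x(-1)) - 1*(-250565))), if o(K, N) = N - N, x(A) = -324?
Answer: -179475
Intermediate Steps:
o(K, N) = 0
J(S) = 89 (J(S) = 5 - ½*(-168) = 5 + 84 = 89)
-(J(o(-2*0 + 3, 14)) + ((-71503 - x(-1)) - 1*(-250565))) = -(89 + ((-71503 - 1*(-324)) - 1*(-250565))) = -(89 + ((-71503 + 324) + 250565)) = -(89 + (-71179 + 250565)) = -(89 + 179386) = -1*179475 = -179475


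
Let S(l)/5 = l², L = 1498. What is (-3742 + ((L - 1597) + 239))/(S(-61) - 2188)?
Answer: -3602/16417 ≈ -0.21941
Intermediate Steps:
S(l) = 5*l²
(-3742 + ((L - 1597) + 239))/(S(-61) - 2188) = (-3742 + ((1498 - 1597) + 239))/(5*(-61)² - 2188) = (-3742 + (-99 + 239))/(5*3721 - 2188) = (-3742 + 140)/(18605 - 2188) = -3602/16417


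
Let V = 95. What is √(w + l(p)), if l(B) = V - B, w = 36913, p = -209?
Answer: √37217 ≈ 192.92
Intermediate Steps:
l(B) = 95 - B
√(w + l(p)) = √(36913 + (95 - 1*(-209))) = √(36913 + (95 + 209)) = √(36913 + 304) = √37217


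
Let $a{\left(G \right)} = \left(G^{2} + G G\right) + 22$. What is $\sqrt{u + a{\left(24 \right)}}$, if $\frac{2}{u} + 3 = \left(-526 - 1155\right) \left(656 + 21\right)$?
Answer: $\frac{\sqrt{95030533535145}}{284510} \approx 34.264$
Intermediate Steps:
$u = - \frac{1}{569020}$ ($u = \frac{2}{-3 + \left(-526 - 1155\right) \left(656 + 21\right)} = \frac{2}{-3 - 1138037} = \frac{2}{-1138040} = 2 \left(- \frac{1}{1138040}\right) = - \frac{1}{569020} \approx -1.7574 \cdot 10^{-6}$)
$a{\left(G \right)} = 22 + 2 G^{2}$ ($a{\left(G \right)} = \left(G^{2} + G^{2}\right) + 22 = 2 G^{2} + 22 = 22 + 2 G^{2}$)
$\sqrt{u + a{\left(24 \right)}} = \sqrt{- \frac{1}{569020} + \left(22 + 2 \cdot 24^{2}\right)} = \sqrt{- \frac{1}{569020} + \left(22 + 2 \cdot 576\right)} = \sqrt{- \frac{1}{569020} + \left(22 + 1152\right)} = \sqrt{- \frac{1}{569020} + 1174} = \sqrt{\frac{668029479}{569020}} = \frac{\sqrt{95030533535145}}{284510}$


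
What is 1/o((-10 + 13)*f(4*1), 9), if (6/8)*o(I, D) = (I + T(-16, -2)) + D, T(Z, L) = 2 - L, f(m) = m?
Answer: 3/100 ≈ 0.030000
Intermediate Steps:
o(I, D) = 16/3 + 4*D/3 + 4*I/3 (o(I, D) = 4*((I + (2 - 1*(-2))) + D)/3 = 4*((I + (2 + 2)) + D)/3 = 4*((I + 4) + D)/3 = 4*((4 + I) + D)/3 = 4*(4 + D + I)/3 = 16/3 + 4*D/3 + 4*I/3)
1/o((-10 + 13)*f(4*1), 9) = 1/(16/3 + (4/3)*9 + 4*((-10 + 13)*(4*1))/3) = 1/(16/3 + 12 + 4*(3*4)/3) = 1/(16/3 + 12 + (4/3)*12) = 1/(16/3 + 12 + 16) = 1/(100/3) = 3/100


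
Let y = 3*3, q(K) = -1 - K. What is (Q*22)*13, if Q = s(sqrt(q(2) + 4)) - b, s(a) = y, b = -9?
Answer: 5148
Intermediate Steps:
y = 9
s(a) = 9
Q = 18 (Q = 9 - 1*(-9) = 9 + 9 = 18)
(Q*22)*13 = (18*22)*13 = 396*13 = 5148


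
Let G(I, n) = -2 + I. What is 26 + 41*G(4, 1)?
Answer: 108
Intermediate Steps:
26 + 41*G(4, 1) = 26 + 41*(-2 + 4) = 26 + 41*2 = 26 + 82 = 108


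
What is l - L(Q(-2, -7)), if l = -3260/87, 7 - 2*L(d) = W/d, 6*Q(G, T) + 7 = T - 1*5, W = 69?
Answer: -171469/3306 ≈ -51.866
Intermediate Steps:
Q(G, T) = -2 + T/6 (Q(G, T) = -7/6 + (T - 1*5)/6 = -7/6 + (T - 5)/6 = -7/6 + (-5 + T)/6 = -7/6 + (-⅚ + T/6) = -2 + T/6)
L(d) = 7/2 - 69/(2*d)
l = -3260/87 (l = -3260*1/87 = -3260/87 ≈ -37.471)
l - L(Q(-2, -7)) = -3260/87 - (-69 + 7*(-2 + (⅙)*(-7)))/(2*(-2 + (⅙)*(-7))) = -3260/87 - (-69 + 7*(-2 - 7/6))/(2*(-2 - 7/6)) = -3260/87 - (-69 + 7*(-19/6))/(2*(-19/6)) = -3260/87 - (-6)*(-69 - 133/6)/(2*19) = -3260/87 - (-6)*(-547)/(2*19*6) = -3260/87 - 1*547/38 = -3260/87 - 547/38 = -171469/3306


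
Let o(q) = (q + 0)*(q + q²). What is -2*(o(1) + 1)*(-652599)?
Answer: 3915594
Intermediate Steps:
o(q) = q*(q + q²)
-2*(o(1) + 1)*(-652599) = -2*(1²*(1 + 1) + 1)*(-652599) = -2*(1*2 + 1)*(-652599) = -2*(2 + 1)*(-652599) = -2*3*(-652599) = -6*(-652599) = 3915594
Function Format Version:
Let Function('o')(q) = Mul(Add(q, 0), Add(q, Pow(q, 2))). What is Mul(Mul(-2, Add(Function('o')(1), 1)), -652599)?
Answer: 3915594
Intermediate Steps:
Function('o')(q) = Mul(q, Add(q, Pow(q, 2)))
Mul(Mul(-2, Add(Function('o')(1), 1)), -652599) = Mul(Mul(-2, Add(Mul(Pow(1, 2), Add(1, 1)), 1)), -652599) = Mul(Mul(-2, Add(Mul(1, 2), 1)), -652599) = Mul(Mul(-2, Add(2, 1)), -652599) = Mul(Mul(-2, 3), -652599) = Mul(-6, -652599) = 3915594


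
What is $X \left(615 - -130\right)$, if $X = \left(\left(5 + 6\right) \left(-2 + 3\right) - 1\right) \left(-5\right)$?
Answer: $-37250$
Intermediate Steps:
$X = -50$ ($X = \left(11 \cdot 1 - 1\right) \left(-5\right) = \left(11 - 1\right) \left(-5\right) = 10 \left(-5\right) = -50$)
$X \left(615 - -130\right) = - 50 \left(615 - -130\right) = - 50 \left(615 + 130\right) = \left(-50\right) 745 = -37250$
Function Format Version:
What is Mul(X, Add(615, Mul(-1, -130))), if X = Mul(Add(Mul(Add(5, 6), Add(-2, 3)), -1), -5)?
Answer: -37250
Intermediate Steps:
X = -50 (X = Mul(Add(Mul(11, 1), -1), -5) = Mul(Add(11, -1), -5) = Mul(10, -5) = -50)
Mul(X, Add(615, Mul(-1, -130))) = Mul(-50, Add(615, Mul(-1, -130))) = Mul(-50, Add(615, 130)) = Mul(-50, 745) = -37250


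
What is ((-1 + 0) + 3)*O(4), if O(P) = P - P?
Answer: 0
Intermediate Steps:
O(P) = 0
((-1 + 0) + 3)*O(4) = ((-1 + 0) + 3)*0 = (-1 + 3)*0 = 2*0 = 0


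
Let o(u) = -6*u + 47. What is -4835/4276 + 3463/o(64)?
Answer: -16437183/1441012 ≈ -11.407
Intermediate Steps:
o(u) = 47 - 6*u
-4835/4276 + 3463/o(64) = -4835/4276 + 3463/(47 - 6*64) = -4835*1/4276 + 3463/(47 - 384) = -4835/4276 + 3463/(-337) = -4835/4276 + 3463*(-1/337) = -4835/4276 - 3463/337 = -16437183/1441012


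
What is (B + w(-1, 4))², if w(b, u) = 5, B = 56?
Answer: 3721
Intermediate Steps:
(B + w(-1, 4))² = (56 + 5)² = 61² = 3721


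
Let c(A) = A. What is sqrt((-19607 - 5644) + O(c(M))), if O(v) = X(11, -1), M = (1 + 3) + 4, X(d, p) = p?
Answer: 2*I*sqrt(6313) ≈ 158.91*I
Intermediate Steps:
M = 8 (M = 4 + 4 = 8)
O(v) = -1
sqrt((-19607 - 5644) + O(c(M))) = sqrt((-19607 - 5644) - 1) = sqrt(-25251 - 1) = sqrt(-25252) = 2*I*sqrt(6313)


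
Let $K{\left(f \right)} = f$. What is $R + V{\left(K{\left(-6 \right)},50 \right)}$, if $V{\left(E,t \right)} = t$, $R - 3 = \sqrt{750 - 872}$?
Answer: $53 + i \sqrt{122} \approx 53.0 + 11.045 i$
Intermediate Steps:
$R = 3 + i \sqrt{122}$ ($R = 3 + \sqrt{750 - 872} = 3 + \sqrt{-122} = 3 + i \sqrt{122} \approx 3.0 + 11.045 i$)
$R + V{\left(K{\left(-6 \right)},50 \right)} = \left(3 + i \sqrt{122}\right) + 50 = 53 + i \sqrt{122}$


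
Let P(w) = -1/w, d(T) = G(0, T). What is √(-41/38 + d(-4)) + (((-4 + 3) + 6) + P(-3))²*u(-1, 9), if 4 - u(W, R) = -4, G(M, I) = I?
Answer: 2048/9 + I*√7334/38 ≈ 227.56 + 2.2537*I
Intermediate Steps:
d(T) = T
u(W, R) = 8 (u(W, R) = 4 - 1*(-4) = 4 + 4 = 8)
√(-41/38 + d(-4)) + (((-4 + 3) + 6) + P(-3))²*u(-1, 9) = √(-41/38 - 4) + (((-4 + 3) + 6) - 1/(-3))²*8 = √(-41*1/38 - 4) + ((-1 + 6) - 1*(-⅓))²*8 = √(-41/38 - 4) + (5 + ⅓)²*8 = √(-193/38) + (16/3)²*8 = I*√7334/38 + (256/9)*8 = I*√7334/38 + 2048/9 = 2048/9 + I*√7334/38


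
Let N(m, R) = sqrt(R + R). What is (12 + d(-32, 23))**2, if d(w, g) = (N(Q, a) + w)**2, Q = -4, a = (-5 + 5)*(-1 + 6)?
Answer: 1073296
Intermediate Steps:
a = 0 (a = 0*5 = 0)
N(m, R) = sqrt(2)*sqrt(R) (N(m, R) = sqrt(2*R) = sqrt(2)*sqrt(R))
d(w, g) = w**2 (d(w, g) = (sqrt(2)*sqrt(0) + w)**2 = (sqrt(2)*0 + w)**2 = (0 + w)**2 = w**2)
(12 + d(-32, 23))**2 = (12 + (-32)**2)**2 = (12 + 1024)**2 = 1036**2 = 1073296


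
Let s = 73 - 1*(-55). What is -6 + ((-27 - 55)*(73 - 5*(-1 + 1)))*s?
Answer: -766214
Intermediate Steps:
s = 128 (s = 73 + 55 = 128)
-6 + ((-27 - 55)*(73 - 5*(-1 + 1)))*s = -6 + ((-27 - 55)*(73 - 5*(-1 + 1)))*128 = -6 - 82*(73 - 5*0)*128 = -6 - 82*(73 + 0)*128 = -6 - 82*73*128 = -6 - 5986*128 = -6 - 766208 = -766214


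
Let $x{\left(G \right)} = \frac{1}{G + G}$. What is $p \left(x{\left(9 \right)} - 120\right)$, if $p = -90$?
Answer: $10795$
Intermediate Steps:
$x{\left(G \right)} = \frac{1}{2 G}$
$p \left(x{\left(9 \right)} - 120\right) = - 90 \left(\frac{1}{2 \cdot 9} - 120\right) = - 90 \left(\frac{1}{2} \cdot \frac{1}{9} - 120\right) = - 90 \left(\frac{1}{18} - 120\right) = \left(-90\right) \left(- \frac{2159}{18}\right) = 10795$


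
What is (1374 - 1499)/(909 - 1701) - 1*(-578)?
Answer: 457901/792 ≈ 578.16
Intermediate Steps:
(1374 - 1499)/(909 - 1701) - 1*(-578) = -125/(-792) + 578 = -125*(-1/792) + 578 = 125/792 + 578 = 457901/792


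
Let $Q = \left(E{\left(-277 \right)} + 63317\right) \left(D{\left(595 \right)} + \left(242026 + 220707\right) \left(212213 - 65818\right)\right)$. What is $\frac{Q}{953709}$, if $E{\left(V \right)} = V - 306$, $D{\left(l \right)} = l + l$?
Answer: $\frac{1416571333738050}{317903} \approx 4.456 \cdot 10^{9}$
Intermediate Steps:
$D{\left(l \right)} = 2 l$
$E{\left(V \right)} = -306 + V$ ($E{\left(V \right)} = V - 306 = -306 + V$)
$Q = 4249714001214150$ ($Q = \left(\left(-306 - 277\right) + 63317\right) \left(2 \cdot 595 + \left(242026 + 220707\right) \left(212213 - 65818\right)\right) = \left(-583 + 63317\right) \left(1190 + 462733 \cdot 146395\right) = 62734 \left(1190 + 67741797535\right) = 62734 \cdot 67741798725 = 4249714001214150$)
$\frac{Q}{953709} = \frac{4249714001214150}{953709} = 4249714001214150 \cdot \frac{1}{953709} = \frac{1416571333738050}{317903}$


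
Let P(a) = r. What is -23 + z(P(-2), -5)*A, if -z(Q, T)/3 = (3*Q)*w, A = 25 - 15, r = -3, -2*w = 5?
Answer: -698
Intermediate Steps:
w = -5/2 (w = -½*5 = -5/2 ≈ -2.5000)
P(a) = -3
A = 10
z(Q, T) = 45*Q/2 (z(Q, T) = -3*3*Q*(-5)/2 = -(-45)*Q/2 = 45*Q/2)
-23 + z(P(-2), -5)*A = -23 + ((45/2)*(-3))*10 = -23 - 135/2*10 = -23 - 675 = -698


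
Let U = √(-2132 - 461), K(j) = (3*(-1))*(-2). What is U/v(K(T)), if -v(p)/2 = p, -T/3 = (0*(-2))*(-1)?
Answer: -I*√2593/12 ≈ -4.2435*I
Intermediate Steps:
T = 0 (T = -3*0*(-2)*(-1) = -0*(-1) = -3*0 = 0)
K(j) = 6 (K(j) = -3*(-2) = 6)
v(p) = -2*p
U = I*√2593 (U = √(-2593) = I*√2593 ≈ 50.922*I)
U/v(K(T)) = (I*√2593)/((-2*6)) = (I*√2593)/(-12) = (I*√2593)*(-1/12) = -I*√2593/12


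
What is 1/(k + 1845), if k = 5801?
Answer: 1/7646 ≈ 0.00013079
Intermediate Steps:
1/(k + 1845) = 1/(5801 + 1845) = 1/7646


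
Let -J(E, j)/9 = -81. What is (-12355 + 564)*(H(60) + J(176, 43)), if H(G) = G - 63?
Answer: -8560266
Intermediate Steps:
J(E, j) = 729 (J(E, j) = -9*(-81) = 729)
H(G) = -63 + G
(-12355 + 564)*(H(60) + J(176, 43)) = (-12355 + 564)*((-63 + 60) + 729) = -11791*(-3 + 729) = -11791*726 = -8560266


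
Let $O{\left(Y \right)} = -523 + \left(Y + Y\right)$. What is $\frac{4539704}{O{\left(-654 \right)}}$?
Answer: $- \frac{4539704}{1831} \approx -2479.4$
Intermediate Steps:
$O{\left(Y \right)} = -523 + 2 Y$
$\frac{4539704}{O{\left(-654 \right)}} = \frac{4539704}{-523 + 2 \left(-654\right)} = \frac{4539704}{-523 - 1308} = \frac{4539704}{-1831} = 4539704 \left(- \frac{1}{1831}\right) = - \frac{4539704}{1831}$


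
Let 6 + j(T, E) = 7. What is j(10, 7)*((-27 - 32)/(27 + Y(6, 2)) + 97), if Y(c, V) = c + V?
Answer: 3336/35 ≈ 95.314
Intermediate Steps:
j(T, E) = 1 (j(T, E) = -6 + 7 = 1)
Y(c, V) = V + c
j(10, 7)*((-27 - 32)/(27 + Y(6, 2)) + 97) = 1*((-27 - 32)/(27 + (2 + 6)) + 97) = 1*(-59/(27 + 8) + 97) = 1*(-59/35 + 97) = 1*(3336/35) = 3336/35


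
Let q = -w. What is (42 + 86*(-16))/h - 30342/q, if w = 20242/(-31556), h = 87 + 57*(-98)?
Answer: -2632556180510/55655379 ≈ -47301.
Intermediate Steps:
h = -5499 (h = 87 - 5586 = -5499)
w = -10121/15778 (w = 20242*(-1/31556) = -10121/15778 ≈ -0.64146)
q = 10121/15778 (q = -1*(-10121/15778) = 10121/15778 ≈ 0.64146)
(42 + 86*(-16))/h - 30342/q = (42 + 86*(-16))/(-5499) - 30342/10121/15778 = (42 - 1376)*(-1/5499) - 30342*15778/10121 = -1334*(-1/5499) - 478736076/10121 = 1334/5499 - 478736076/10121 = -2632556180510/55655379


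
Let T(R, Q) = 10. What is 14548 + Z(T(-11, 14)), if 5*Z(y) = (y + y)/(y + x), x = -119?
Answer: 1585728/109 ≈ 14548.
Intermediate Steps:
Z(y) = 2*y/(5*(-119 + y)) (Z(y) = ((y + y)/(y - 119))/5 = ((2*y)/(-119 + y))/5 = (2*y/(-119 + y))/5 = 2*y/(5*(-119 + y)))
14548 + Z(T(-11, 14)) = 14548 + (2/5)*10/(-119 + 10) = 14548 + (2/5)*10/(-109) = 14548 + (2/5)*10*(-1/109) = 14548 - 4/109 = 1585728/109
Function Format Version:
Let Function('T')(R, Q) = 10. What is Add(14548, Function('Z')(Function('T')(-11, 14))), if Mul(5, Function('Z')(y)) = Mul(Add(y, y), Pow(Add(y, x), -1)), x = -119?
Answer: Rational(1585728, 109) ≈ 14548.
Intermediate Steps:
Function('Z')(y) = Mul(Rational(2, 5), y, Pow(Add(-119, y), -1)) (Function('Z')(y) = Mul(Rational(1, 5), Mul(Add(y, y), Pow(Add(y, -119), -1))) = Mul(Rational(1, 5), Mul(Mul(2, y), Pow(Add(-119, y), -1))) = Mul(Rational(1, 5), Mul(2, y, Pow(Add(-119, y), -1))) = Mul(Rational(2, 5), y, Pow(Add(-119, y), -1)))
Add(14548, Function('Z')(Function('T')(-11, 14))) = Add(14548, Mul(Rational(2, 5), 10, Pow(Add(-119, 10), -1))) = Add(14548, Mul(Rational(2, 5), 10, Pow(-109, -1))) = Add(14548, Mul(Rational(2, 5), 10, Rational(-1, 109))) = Add(14548, Rational(-4, 109)) = Rational(1585728, 109)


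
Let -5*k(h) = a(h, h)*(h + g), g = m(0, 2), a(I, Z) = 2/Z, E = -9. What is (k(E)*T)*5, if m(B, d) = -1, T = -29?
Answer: 580/9 ≈ 64.444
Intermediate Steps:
g = -1
k(h) = -2*(-1 + h)/(5*h) (k(h) = -2/h*(h - 1)/5 = -2/h*(-1 + h)/5 = -2*(-1 + h)/(5*h))
(k(E)*T)*5 = (((⅖)*(1 - 1*(-9))/(-9))*(-29))*5 = (((⅖)*(-⅑)*(1 + 9))*(-29))*5 = (((⅖)*(-⅑)*10)*(-29))*5 = -4/9*(-29)*5 = (116/9)*5 = 580/9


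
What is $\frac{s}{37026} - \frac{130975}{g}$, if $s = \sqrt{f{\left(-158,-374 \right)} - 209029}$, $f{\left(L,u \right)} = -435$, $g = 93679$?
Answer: $- \frac{130975}{93679} + \frac{i \sqrt{52366}}{18513} \approx -1.3981 + 0.012361 i$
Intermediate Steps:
$s = 2 i \sqrt{52366}$ ($s = \sqrt{-435 - 209029} = \sqrt{-209464} = 2 i \sqrt{52366} \approx 457.67 i$)
$\frac{s}{37026} - \frac{130975}{g} = \frac{2 i \sqrt{52366}}{37026} - \frac{130975}{93679} = 2 i \sqrt{52366} \cdot \frac{1}{37026} - \frac{130975}{93679} = \frac{i \sqrt{52366}}{18513} - \frac{130975}{93679} = - \frac{130975}{93679} + \frac{i \sqrt{52366}}{18513}$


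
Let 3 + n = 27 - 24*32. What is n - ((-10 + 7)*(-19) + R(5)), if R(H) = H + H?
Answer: -811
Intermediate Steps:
R(H) = 2*H
n = -744 (n = -3 + (27 - 24*32) = -3 + (27 - 768) = -3 - 741 = -744)
n - ((-10 + 7)*(-19) + R(5)) = -744 - ((-10 + 7)*(-19) + 2*5) = -744 - (-3*(-19) + 10) = -744 - (57 + 10) = -744 - 1*67 = -744 - 67 = -811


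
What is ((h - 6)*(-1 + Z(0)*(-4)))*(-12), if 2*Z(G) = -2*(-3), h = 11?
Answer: 780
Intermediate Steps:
Z(G) = 3 (Z(G) = (-2*(-3))/2 = (1/2)*6 = 3)
((h - 6)*(-1 + Z(0)*(-4)))*(-12) = ((11 - 6)*(-1 + 3*(-4)))*(-12) = (5*(-1 - 12))*(-12) = (5*(-13))*(-12) = -65*(-12) = 780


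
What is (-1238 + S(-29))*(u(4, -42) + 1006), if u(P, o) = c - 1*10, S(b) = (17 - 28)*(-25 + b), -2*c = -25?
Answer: -649474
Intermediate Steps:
c = 25/2 (c = -½*(-25) = 25/2 ≈ 12.500)
S(b) = 275 - 11*b (S(b) = -11*(-25 + b) = 275 - 11*b)
u(P, o) = 5/2 (u(P, o) = 25/2 - 1*10 = 25/2 - 10 = 5/2)
(-1238 + S(-29))*(u(4, -42) + 1006) = (-1238 + (275 - 11*(-29)))*(5/2 + 1006) = (-1238 + (275 + 319))*(2017/2) = (-1238 + 594)*(2017/2) = -644*2017/2 = -649474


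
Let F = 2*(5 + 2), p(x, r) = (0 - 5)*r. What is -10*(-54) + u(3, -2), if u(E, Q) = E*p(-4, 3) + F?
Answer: 509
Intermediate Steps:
p(x, r) = -5*r
F = 14 (F = 2*7 = 14)
u(E, Q) = 14 - 15*E (u(E, Q) = E*(-5*3) + 14 = E*(-15) + 14 = -15*E + 14 = 14 - 15*E)
-10*(-54) + u(3, -2) = -10*(-54) + (14 - 15*3) = 540 + (14 - 45) = 540 - 31 = 509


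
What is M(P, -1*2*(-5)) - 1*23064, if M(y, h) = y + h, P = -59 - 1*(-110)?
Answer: -23003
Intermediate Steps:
P = 51 (P = -59 + 110 = 51)
M(y, h) = h + y
M(P, -1*2*(-5)) - 1*23064 = (-1*2*(-5) + 51) - 1*23064 = (-2*(-5) + 51) - 23064 = (10 + 51) - 23064 = 61 - 23064 = -23003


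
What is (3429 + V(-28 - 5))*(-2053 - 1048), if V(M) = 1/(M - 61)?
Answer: -999529825/94 ≈ -1.0633e+7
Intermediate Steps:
V(M) = 1/(-61 + M)
(3429 + V(-28 - 5))*(-2053 - 1048) = (3429 + 1/(-61 + (-28 - 5)))*(-2053 - 1048) = (3429 + 1/(-61 - 33))*(-3101) = (3429 + 1/(-94))*(-3101) = (3429 - 1/94)*(-3101) = (322325/94)*(-3101) = -999529825/94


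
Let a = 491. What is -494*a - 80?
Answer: -242634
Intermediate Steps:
-494*a - 80 = -494*491 - 80 = -242554 - 80 = -242634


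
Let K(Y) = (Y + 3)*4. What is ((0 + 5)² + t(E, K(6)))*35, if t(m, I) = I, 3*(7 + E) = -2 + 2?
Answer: 2135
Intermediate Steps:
E = -7 (E = -7 + (-2 + 2)/3 = -7 + (⅓)*0 = -7 + 0 = -7)
K(Y) = 12 + 4*Y (K(Y) = (3 + Y)*4 = 12 + 4*Y)
((0 + 5)² + t(E, K(6)))*35 = ((0 + 5)² + (12 + 4*6))*35 = (5² + (12 + 24))*35 = (25 + 36)*35 = 61*35 = 2135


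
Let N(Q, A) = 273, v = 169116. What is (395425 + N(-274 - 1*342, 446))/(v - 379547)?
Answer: -395698/210431 ≈ -1.8804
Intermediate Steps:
(395425 + N(-274 - 1*342, 446))/(v - 379547) = (395425 + 273)/(169116 - 379547) = 395698/(-210431) = 395698*(-1/210431) = -395698/210431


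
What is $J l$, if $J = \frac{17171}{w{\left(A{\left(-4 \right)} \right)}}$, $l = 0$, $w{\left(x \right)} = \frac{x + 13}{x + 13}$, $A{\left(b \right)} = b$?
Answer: $0$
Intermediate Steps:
$w{\left(x \right)} = 1$ ($w{\left(x \right)} = \frac{13 + x}{13 + x} = 1$)
$J = 17171$ ($J = \frac{17171}{1} = 17171 \cdot 1 = 17171$)
$J l = 17171 \cdot 0 = 0$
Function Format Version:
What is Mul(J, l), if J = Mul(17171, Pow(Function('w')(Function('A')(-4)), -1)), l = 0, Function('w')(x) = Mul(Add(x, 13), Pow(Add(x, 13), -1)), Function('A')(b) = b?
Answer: 0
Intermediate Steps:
Function('w')(x) = 1 (Function('w')(x) = Mul(Add(13, x), Pow(Add(13, x), -1)) = 1)
J = 17171 (J = Mul(17171, Pow(1, -1)) = Mul(17171, 1) = 17171)
Mul(J, l) = Mul(17171, 0) = 0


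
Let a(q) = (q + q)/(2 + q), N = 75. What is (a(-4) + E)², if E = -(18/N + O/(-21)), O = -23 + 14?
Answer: 339889/30625 ≈ 11.098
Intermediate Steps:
O = -9
a(q) = 2*q/(2 + q) (a(q) = (2*q)/(2 + q) = 2*q/(2 + q))
E = -117/175 (E = -(18/75 - 9/(-21)) = -(18*(1/75) - 9*(-1/21)) = -(6/25 + 3/7) = -1*117/175 = -117/175 ≈ -0.66857)
(a(-4) + E)² = (2*(-4)/(2 - 4) - 117/175)² = (2*(-4)/(-2) - 117/175)² = (2*(-4)*(-½) - 117/175)² = (4 - 117/175)² = (583/175)² = 339889/30625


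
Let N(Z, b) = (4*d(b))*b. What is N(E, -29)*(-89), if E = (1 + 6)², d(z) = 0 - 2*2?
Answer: -41296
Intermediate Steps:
d(z) = -4 (d(z) = 0 - 4 = -4)
E = 49 (E = 7² = 49)
N(Z, b) = -16*b (N(Z, b) = (4*(-4))*b = -16*b)
N(E, -29)*(-89) = -16*(-29)*(-89) = 464*(-89) = -41296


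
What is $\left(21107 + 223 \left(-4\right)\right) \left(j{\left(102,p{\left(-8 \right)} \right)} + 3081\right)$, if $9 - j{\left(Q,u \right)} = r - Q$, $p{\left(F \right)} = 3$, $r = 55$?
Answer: $63414455$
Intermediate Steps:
$j{\left(Q,u \right)} = -46 + Q$ ($j{\left(Q,u \right)} = 9 - \left(55 - Q\right) = 9 + \left(-55 + Q\right) = -46 + Q$)
$\left(21107 + 223 \left(-4\right)\right) \left(j{\left(102,p{\left(-8 \right)} \right)} + 3081\right) = \left(21107 + 223 \left(-4\right)\right) \left(\left(-46 + 102\right) + 3081\right) = \left(21107 - 892\right) \left(56 + 3081\right) = 20215 \cdot 3137 = 63414455$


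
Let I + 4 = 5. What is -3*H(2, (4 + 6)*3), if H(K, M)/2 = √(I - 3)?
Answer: -6*I*√2 ≈ -8.4853*I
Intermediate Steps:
I = 1 (I = -4 + 5 = 1)
H(K, M) = 2*I*√2 (H(K, M) = 2*√(1 - 3) = 2*√(-2) = 2*(I*√2) = 2*I*√2)
-3*H(2, (4 + 6)*3) = -6*I*√2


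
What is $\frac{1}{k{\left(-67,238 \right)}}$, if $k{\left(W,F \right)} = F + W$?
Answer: $\frac{1}{171} \approx 0.005848$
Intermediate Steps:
$\frac{1}{k{\left(-67,238 \right)}} = \frac{1}{238 - 67} = \frac{1}{171}$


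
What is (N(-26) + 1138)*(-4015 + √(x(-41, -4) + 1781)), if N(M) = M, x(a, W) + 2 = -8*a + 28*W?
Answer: -4464680 + 1112*√1995 ≈ -4.4150e+6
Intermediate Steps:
x(a, W) = -2 - 8*a + 28*W (x(a, W) = -2 + (-8*a + 28*W) = -2 - 8*a + 28*W)
(N(-26) + 1138)*(-4015 + √(x(-41, -4) + 1781)) = (-26 + 1138)*(-4015 + √((-2 - 8*(-41) + 28*(-4)) + 1781)) = 1112*(-4015 + √((-2 + 328 - 112) + 1781)) = 1112*(-4015 + √(214 + 1781)) = 1112*(-4015 + √1995) = -4464680 + 1112*√1995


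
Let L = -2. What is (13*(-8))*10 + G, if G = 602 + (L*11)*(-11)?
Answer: -196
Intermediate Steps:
G = 844 (G = 602 - 2*11*(-11) = 602 - 22*(-11) = 602 + 242 = 844)
(13*(-8))*10 + G = (13*(-8))*10 + 844 = -104*10 + 844 = -1040 + 844 = -196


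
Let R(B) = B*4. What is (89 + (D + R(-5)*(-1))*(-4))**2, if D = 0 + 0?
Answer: 81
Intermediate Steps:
R(B) = 4*B
D = 0
(89 + (D + R(-5)*(-1))*(-4))**2 = (89 + (0 + (4*(-5))*(-1))*(-4))**2 = (89 + (0 - 20*(-1))*(-4))**2 = (89 + (0 + 20)*(-4))**2 = (89 + 20*(-4))**2 = (89 - 80)**2 = 9**2 = 81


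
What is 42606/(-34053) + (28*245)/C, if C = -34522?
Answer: -284074652/195929611 ≈ -1.4499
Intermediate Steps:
42606/(-34053) + (28*245)/C = 42606/(-34053) + (28*245)/(-34522) = 42606*(-1/34053) + 6860*(-1/34522) = -14202/11351 - 3430/17261 = -284074652/195929611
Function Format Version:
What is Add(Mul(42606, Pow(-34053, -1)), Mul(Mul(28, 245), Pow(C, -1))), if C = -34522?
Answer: Rational(-284074652, 195929611) ≈ -1.4499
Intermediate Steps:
Add(Mul(42606, Pow(-34053, -1)), Mul(Mul(28, 245), Pow(C, -1))) = Add(Mul(42606, Pow(-34053, -1)), Mul(Mul(28, 245), Pow(-34522, -1))) = Add(Mul(42606, Rational(-1, 34053)), Mul(6860, Rational(-1, 34522))) = Add(Rational(-14202, 11351), Rational(-3430, 17261)) = Rational(-284074652, 195929611)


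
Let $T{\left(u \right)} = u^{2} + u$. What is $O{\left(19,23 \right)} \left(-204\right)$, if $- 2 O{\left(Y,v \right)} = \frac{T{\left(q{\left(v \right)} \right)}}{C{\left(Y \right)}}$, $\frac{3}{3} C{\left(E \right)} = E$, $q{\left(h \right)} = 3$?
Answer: $\frac{1224}{19} \approx 64.421$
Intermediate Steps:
$C{\left(E \right)} = E$
$T{\left(u \right)} = u + u^{2}$
$O{\left(Y,v \right)} = - \frac{6}{Y}$ ($O{\left(Y,v \right)} = - \frac{3 \left(1 + 3\right) \frac{1}{Y}}{2} = - \frac{3 \cdot 4 \frac{1}{Y}}{2} = - \frac{12 \frac{1}{Y}}{2} = - \frac{6}{Y}$)
$O{\left(19,23 \right)} \left(-204\right) = - \frac{6}{19} \left(-204\right) = \left(-6\right) \frac{1}{19} \left(-204\right) = \left(- \frac{6}{19}\right) \left(-204\right) = \frac{1224}{19}$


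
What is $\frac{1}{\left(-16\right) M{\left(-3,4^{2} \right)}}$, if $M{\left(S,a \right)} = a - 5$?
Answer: $- \frac{1}{176} \approx -0.0056818$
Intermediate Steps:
$M{\left(S,a \right)} = -5 + a$
$\frac{1}{\left(-16\right) M{\left(-3,4^{2} \right)}} = \frac{1}{\left(-16\right) \left(-5 + 4^{2}\right)} = \frac{1}{\left(-16\right) \left(-5 + 16\right)} = \frac{1}{\left(-16\right) 11} = \frac{1}{-176} = - \frac{1}{176}$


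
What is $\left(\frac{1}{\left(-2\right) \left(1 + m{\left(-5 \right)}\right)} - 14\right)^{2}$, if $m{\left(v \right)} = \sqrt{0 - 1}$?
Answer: $\frac{\left(57 - i\right)^{2}}{16} \approx 203.0 - 7.125 i$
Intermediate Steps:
$m{\left(v \right)} = i$ ($m{\left(v \right)} = \sqrt{-1} = i$)
$\left(\frac{1}{\left(-2\right) \left(1 + m{\left(-5 \right)}\right)} - 14\right)^{2} = \left(\frac{1}{\left(-2\right) \left(1 + i\right)} - 14\right)^{2} = \left(\frac{1}{-2 - 2 i} - 14\right)^{2} = \left(\frac{-2 + 2 i}{8} - 14\right)^{2} = \left(-14 + \frac{-2 + 2 i}{8}\right)^{2}$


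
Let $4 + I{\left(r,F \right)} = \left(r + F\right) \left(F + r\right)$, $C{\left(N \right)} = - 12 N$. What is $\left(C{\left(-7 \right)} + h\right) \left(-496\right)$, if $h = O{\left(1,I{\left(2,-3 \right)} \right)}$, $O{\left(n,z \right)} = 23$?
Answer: $-53072$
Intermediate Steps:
$I{\left(r,F \right)} = -4 + \left(F + r\right)^{2}$ ($I{\left(r,F \right)} = -4 + \left(r + F\right) \left(F + r\right) = -4 + \left(F + r\right) \left(F + r\right) = -4 + \left(F + r\right)^{2}$)
$h = 23$
$\left(C{\left(-7 \right)} + h\right) \left(-496\right) = \left(\left(-12\right) \left(-7\right) + 23\right) \left(-496\right) = \left(84 + 23\right) \left(-496\right) = 107 \left(-496\right) = -53072$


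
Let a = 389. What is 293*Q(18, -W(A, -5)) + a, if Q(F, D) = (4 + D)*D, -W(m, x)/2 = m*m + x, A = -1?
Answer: 9765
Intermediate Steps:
W(m, x) = -2*x - 2*m**2 (W(m, x) = -2*(m*m + x) = -2*(m**2 + x) = -2*(x + m**2) = -2*x - 2*m**2)
Q(F, D) = D*(4 + D)
293*Q(18, -W(A, -5)) + a = 293*((-(-2*(-5) - 2*(-1)**2))*(4 - (-2*(-5) - 2*(-1)**2))) + 389 = 293*((-(10 - 2*1))*(4 - (10 - 2*1))) + 389 = 293*((-(10 - 2))*(4 - (10 - 2))) + 389 = 293*((-1*8)*(4 - 1*8)) + 389 = 293*(-8*(4 - 8)) + 389 = 293*(-8*(-4)) + 389 = 293*32 + 389 = 9376 + 389 = 9765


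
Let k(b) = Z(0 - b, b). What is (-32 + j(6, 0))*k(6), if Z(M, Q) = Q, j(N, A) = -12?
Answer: -264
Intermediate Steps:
k(b) = b
(-32 + j(6, 0))*k(6) = (-32 - 12)*6 = -44*6 = -264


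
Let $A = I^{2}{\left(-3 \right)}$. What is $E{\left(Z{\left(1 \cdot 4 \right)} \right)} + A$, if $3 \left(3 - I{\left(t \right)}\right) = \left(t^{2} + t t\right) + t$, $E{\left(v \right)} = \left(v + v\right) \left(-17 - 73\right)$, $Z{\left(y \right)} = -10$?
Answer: $1804$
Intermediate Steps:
$E{\left(v \right)} = - 180 v$ ($E{\left(v \right)} = 2 v \left(-90\right) = - 180 v$)
$I{\left(t \right)} = 3 - \frac{2 t^{2}}{3} - \frac{t}{3}$ ($I{\left(t \right)} = 3 - \frac{\left(t^{2} + t t\right) + t}{3} = 3 - \frac{\left(t^{2} + t^{2}\right) + t}{3} = 3 - \frac{2 t^{2} + t}{3} = 3 - \frac{t + 2 t^{2}}{3} = 3 - \left(\frac{t}{3} + \frac{2 t^{2}}{3}\right) = 3 - \frac{2 t^{2}}{3} - \frac{t}{3}$)
$A = 4$ ($A = \left(3 - \frac{2 \left(-3\right)^{2}}{3} - -1\right)^{2} = \left(3 - 6 + 1\right)^{2} = \left(-2\right)^{2} = 4$)
$E{\left(Z{\left(1 \cdot 4 \right)} \right)} + A = \left(-180\right) \left(-10\right) + 4 = 1800 + 4 = 1804$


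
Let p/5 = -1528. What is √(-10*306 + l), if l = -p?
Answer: 2*√1145 ≈ 67.676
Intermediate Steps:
p = -7640 (p = 5*(-1528) = -7640)
l = 7640 (l = -1*(-7640) = 7640)
√(-10*306 + l) = √(-10*306 + 7640) = √(-3060 + 7640) = √4580 = 2*√1145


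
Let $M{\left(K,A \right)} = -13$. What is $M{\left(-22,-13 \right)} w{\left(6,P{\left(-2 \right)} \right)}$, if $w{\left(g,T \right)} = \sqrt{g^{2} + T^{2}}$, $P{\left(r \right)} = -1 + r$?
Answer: $- 39 \sqrt{5} \approx -87.207$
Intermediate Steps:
$w{\left(g,T \right)} = \sqrt{T^{2} + g^{2}}$
$M{\left(-22,-13 \right)} w{\left(6,P{\left(-2 \right)} \right)} = - 13 \sqrt{\left(-1 - 2\right)^{2} + 6^{2}} = - 13 \sqrt{\left(-3\right)^{2} + 36} = - 13 \sqrt{9 + 36} = - 13 \sqrt{45} = - 13 \cdot 3 \sqrt{5} = - 39 \sqrt{5}$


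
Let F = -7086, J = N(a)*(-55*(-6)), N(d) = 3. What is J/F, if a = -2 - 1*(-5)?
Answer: -165/1181 ≈ -0.13971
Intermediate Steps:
a = 3 (a = -2 + 5 = 3)
J = 990 (J = 3*(-55*(-6)) = 3*330 = 990)
J/F = 990/(-7086) = 990*(-1/7086) = -165/1181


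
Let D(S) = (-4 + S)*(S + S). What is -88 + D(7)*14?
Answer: 500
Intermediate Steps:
D(S) = 2*S*(-4 + S) (D(S) = (-4 + S)*(2*S) = 2*S*(-4 + S))
-88 + D(7)*14 = -88 + (2*7*(-4 + 7))*14 = -88 + (2*7*3)*14 = -88 + 42*14 = -88 + 588 = 500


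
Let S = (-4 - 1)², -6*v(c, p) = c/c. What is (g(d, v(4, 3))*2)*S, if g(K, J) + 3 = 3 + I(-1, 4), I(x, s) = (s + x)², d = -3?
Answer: 450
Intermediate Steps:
v(c, p) = -⅙ (v(c, p) = -c/(6*c) = -⅙*1 = -⅙)
S = 25 (S = (-5)² = 25)
g(K, J) = 9 (g(K, J) = -3 + (3 + (4 - 1)²) = -3 + (3 + 3²) = -3 + (3 + 9) = -3 + 12 = 9)
(g(d, v(4, 3))*2)*S = (9*2)*25 = 18*25 = 450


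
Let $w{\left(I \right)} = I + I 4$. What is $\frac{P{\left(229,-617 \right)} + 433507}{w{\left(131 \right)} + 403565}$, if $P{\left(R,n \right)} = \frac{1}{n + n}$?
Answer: $\frac{178315879}{166269160} \approx 1.0725$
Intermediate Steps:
$w{\left(I \right)} = 5 I$ ($w{\left(I \right)} = I + 4 I = 5 I$)
$P{\left(R,n \right)} = \frac{1}{2 n}$
$\frac{P{\left(229,-617 \right)} + 433507}{w{\left(131 \right)} + 403565} = \frac{\frac{1}{2 \left(-617\right)} + 433507}{5 \cdot 131 + 403565} = \frac{\frac{1}{2} \left(- \frac{1}{617}\right) + 433507}{655 + 403565} = \frac{- \frac{1}{1234} + 433507}{404220} = \frac{534947637}{1234} \cdot \frac{1}{404220} = \frac{178315879}{166269160}$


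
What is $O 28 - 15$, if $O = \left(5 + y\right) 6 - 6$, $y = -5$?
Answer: $-183$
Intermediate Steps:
$O = -6$ ($O = \left(5 - 5\right) 6 - 6 = 0 \cdot 6 - 6 = 0 - 6 = -6$)
$O 28 - 15 = \left(-6\right) 28 - 15 = -168 - 15 = -183$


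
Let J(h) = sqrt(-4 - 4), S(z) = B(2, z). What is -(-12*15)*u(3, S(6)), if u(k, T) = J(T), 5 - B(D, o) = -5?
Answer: 360*I*sqrt(2) ≈ 509.12*I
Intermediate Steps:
B(D, o) = 10 (B(D, o) = 5 - 1*(-5) = 5 + 5 = 10)
S(z) = 10
J(h) = 2*I*sqrt(2) (J(h) = sqrt(-8) = 2*I*sqrt(2))
u(k, T) = 2*I*sqrt(2)
-(-12*15)*u(3, S(6)) = -(-12*15)*2*I*sqrt(2) = -(-180)*2*I*sqrt(2) = -(-360)*I*sqrt(2) = 360*I*sqrt(2)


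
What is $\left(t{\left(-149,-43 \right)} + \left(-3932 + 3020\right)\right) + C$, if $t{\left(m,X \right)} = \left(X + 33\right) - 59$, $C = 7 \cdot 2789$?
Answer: $18542$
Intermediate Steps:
$C = 19523$
$t{\left(m,X \right)} = -26 + X$ ($t{\left(m,X \right)} = \left(33 + X\right) - 59 = -26 + X$)
$\left(t{\left(-149,-43 \right)} + \left(-3932 + 3020\right)\right) + C = \left(\left(-26 - 43\right) + \left(-3932 + 3020\right)\right) + 19523 = \left(-69 - 912\right) + 19523 = -981 + 19523 = 18542$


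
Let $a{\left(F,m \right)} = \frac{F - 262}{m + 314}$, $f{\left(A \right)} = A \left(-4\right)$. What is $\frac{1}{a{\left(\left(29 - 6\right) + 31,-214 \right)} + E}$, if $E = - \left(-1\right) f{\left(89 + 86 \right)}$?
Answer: $- \frac{25}{17552} \approx -0.0014243$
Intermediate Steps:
$f{\left(A \right)} = - 4 A$
$E = -700$ ($E = - \left(-1\right) \left(- 4 \left(89 + 86\right)\right) = - \left(-1\right) \left(\left(-4\right) 175\right) = - \left(-1\right) \left(-700\right) = \left(-1\right) 700 = -700$)
$a{\left(F,m \right)} = \frac{-262 + F}{314 + m}$
$\frac{1}{a{\left(\left(29 - 6\right) + 31,-214 \right)} + E} = \frac{1}{\frac{-262 + \left(\left(29 - 6\right) + 31\right)}{314 - 214} - 700} = \frac{1}{\frac{-262 + \left(23 + 31\right)}{100} - 700} = \frac{1}{\frac{-262 + 54}{100} - 700} = \frac{1}{\frac{1}{100} \left(-208\right) - 700} = \frac{1}{- \frac{52}{25} - 700} = \frac{1}{- \frac{17552}{25}} = - \frac{25}{17552}$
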